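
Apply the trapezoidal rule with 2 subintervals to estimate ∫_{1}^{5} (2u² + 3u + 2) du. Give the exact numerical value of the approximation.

132

h = (5 − 1)/2 = 2.
Nodes u₀,…,u₂ = 1, 3, 5.
f(u) = 2u² + 3u + 2: f₀=7, f₁=29, f₂=67.
(h/2)·[f₀ + 2f₁ + f₂] = 1·(132) = 132.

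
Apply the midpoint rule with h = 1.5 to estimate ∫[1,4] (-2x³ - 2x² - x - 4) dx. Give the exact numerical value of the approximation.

-179.4375

h = (4 − 1)/2 = 1.5.
Midpoints m₁,…,m₂ = 1.75, 3.25.
f(m₁)=-22.59375, f(m₂)=-97.03125.
h·[f(m₁) + f(m₂)] = 1.5·(-119.625) = -179.4375.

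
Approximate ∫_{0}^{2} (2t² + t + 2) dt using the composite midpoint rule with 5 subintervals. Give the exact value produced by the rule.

11.28

h = (2 − 0)/5 = 0.4.
Midpoints m₁,…,m₅ = 0.2, 0.6, 1, 1.4, 1.8.
f(m₁)=2.28, f(m₂)=3.32, f(m₃)=5, f(m₄)=7.32, f(m₅)=10.28.
h·[f(m₁) + f(m₂) + f(m₃) + f(m₄) + f(m₅)] = 0.4·(28.2) = 11.28.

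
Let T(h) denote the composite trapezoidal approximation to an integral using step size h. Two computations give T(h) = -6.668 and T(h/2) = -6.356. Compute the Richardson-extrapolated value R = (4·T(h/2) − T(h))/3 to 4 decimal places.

-6.2520

R = (4·T(h/2) − T(h)) / 3 = (4·(-6.356) − (-6.668))/3 = (-18.756)/3 = -6.2520.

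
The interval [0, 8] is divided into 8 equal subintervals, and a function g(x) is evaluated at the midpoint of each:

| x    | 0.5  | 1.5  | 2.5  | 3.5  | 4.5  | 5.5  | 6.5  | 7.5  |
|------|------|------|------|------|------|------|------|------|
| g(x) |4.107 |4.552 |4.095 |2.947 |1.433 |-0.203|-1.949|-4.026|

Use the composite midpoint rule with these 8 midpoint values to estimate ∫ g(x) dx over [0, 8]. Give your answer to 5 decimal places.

h = 1, n = 8.
h·[y(m₁) + y(m₂) + y(m₃) + y(m₄) + y(m₅) + y(m₆) + y(m₇) + y(m₈)] = 1·(10.956) = 10.95600.

10.95600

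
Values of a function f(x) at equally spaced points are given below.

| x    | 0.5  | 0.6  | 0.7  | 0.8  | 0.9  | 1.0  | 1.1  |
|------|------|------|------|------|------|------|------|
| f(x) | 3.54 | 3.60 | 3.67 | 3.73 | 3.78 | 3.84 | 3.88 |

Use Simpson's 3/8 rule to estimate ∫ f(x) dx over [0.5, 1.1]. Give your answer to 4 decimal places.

2.2331

h = 0.1, n = 6.
(3h/8)·[y₀ + 3y₁ + 3y₂ + 2y₃ + 3y₄ + 3y₅ + y₆] = 0.0375·(59.55) = 2.2331.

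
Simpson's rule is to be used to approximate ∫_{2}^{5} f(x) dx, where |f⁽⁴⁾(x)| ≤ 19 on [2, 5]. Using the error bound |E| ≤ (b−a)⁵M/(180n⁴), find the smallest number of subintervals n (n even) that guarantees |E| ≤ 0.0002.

Need 4617/(180n⁴) ≤ 0.0002.
n⁴ ≥ 4617/(180·0.0002) = 128250 ⇒ n ≥ 18.9241, so the smallest even n is 20. (n must be even for Simpson's rule.)

20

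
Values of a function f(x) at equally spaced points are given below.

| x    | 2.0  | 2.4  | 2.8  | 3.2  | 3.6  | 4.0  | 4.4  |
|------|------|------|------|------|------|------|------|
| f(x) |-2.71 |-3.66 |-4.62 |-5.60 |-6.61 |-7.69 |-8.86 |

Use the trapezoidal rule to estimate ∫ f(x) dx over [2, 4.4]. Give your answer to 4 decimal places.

-13.5860

h = 0.4, n = 6.
(h/2)·[y₀ + 2y₁ + 2y₂ + 2y₃ + 2y₄ + 2y₅ + y₆] = 0.2·(-67.93) = -13.5860.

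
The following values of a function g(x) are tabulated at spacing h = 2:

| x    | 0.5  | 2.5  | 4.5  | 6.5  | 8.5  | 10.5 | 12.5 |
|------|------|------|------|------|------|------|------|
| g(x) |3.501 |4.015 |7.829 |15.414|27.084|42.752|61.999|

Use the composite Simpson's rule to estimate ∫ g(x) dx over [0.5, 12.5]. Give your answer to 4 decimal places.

256.0333

h = 2, n = 6.
(h/3)·[y₀ + 4y₁ + 2y₂ + 4y₃ + 2y₄ + 4y₅ + y₆] = 0.666667·(384.050) = 256.0333.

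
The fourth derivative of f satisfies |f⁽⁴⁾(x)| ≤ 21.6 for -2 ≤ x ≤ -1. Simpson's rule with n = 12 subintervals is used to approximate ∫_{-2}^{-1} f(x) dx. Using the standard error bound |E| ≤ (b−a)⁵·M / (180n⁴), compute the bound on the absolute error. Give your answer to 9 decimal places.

0.000005787

|E| ≤ (1)⁵·21.6 / (180·12⁴) = 21.6/3732480 = 0.000005787.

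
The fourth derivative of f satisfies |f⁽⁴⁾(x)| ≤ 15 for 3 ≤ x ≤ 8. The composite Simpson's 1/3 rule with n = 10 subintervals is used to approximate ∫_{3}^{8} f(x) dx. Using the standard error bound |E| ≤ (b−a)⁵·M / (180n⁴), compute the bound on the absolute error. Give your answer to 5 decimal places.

0.02604

|E| ≤ (5)⁵·15 / (180·10⁴) = 46875/1800000 = 0.02604.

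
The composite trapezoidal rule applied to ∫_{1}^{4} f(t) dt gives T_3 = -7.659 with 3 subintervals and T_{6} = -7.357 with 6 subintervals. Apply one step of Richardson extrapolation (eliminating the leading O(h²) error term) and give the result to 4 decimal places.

-7.2563

R = (4·T_{6} − T_3) / 3 = (4·(-7.357) − (-7.659))/3 = (-21.769)/3 = -7.2563.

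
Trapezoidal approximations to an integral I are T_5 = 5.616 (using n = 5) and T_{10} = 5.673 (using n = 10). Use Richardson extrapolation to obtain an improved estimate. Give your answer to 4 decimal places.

R = (4·T_{10} − T_5) / 3 = (4·5.673 − 5.616)/3 = (17.076)/3 = 5.6920.

5.6920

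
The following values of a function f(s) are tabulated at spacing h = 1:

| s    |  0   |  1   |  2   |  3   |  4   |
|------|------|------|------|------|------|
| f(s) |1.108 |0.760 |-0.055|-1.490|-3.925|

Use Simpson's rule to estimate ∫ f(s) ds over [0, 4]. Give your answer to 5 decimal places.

-1.94900

h = 1, n = 4.
(h/3)·[y₀ + 4y₁ + 2y₂ + 4y₃ + y₄] = 0.333333·(-5.847) = -1.94900.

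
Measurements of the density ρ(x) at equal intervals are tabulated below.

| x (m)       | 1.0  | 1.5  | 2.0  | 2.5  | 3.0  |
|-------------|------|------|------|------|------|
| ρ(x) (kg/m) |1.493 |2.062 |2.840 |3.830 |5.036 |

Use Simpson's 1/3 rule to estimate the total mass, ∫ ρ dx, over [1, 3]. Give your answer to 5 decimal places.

h = 0.5, n = 4.
(h/3)·[y₀ + 4y₁ + 2y₂ + 4y₃ + y₄] = 0.166667·(35.777) = 5.96283.

5.96283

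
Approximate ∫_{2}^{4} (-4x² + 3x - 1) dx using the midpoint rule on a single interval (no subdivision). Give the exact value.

-56

M = (b−a)·f(3) = 2·(-28) = -56.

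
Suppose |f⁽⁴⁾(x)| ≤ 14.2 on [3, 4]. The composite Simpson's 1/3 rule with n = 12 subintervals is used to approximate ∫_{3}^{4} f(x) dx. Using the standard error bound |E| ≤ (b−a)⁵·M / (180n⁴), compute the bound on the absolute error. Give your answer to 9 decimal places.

0.000003804

|E| ≤ (1)⁵·14.2 / (180·12⁴) = 14.2/3732480 = 0.000003804.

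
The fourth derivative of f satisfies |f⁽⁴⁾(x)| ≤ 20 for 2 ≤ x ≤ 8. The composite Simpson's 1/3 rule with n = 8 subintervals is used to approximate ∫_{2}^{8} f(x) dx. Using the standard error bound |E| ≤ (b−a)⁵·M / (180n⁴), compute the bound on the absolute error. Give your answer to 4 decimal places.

0.2109

|E| ≤ (6)⁵·20 / (180·8⁴) = 155520/737280 = 0.2109.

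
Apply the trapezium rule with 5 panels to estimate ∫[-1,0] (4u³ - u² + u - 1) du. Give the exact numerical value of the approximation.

-2.88

h = (0 − (-1))/5 = 0.2.
Nodes u₀,…,u₅ = -1, -0.8, -0.6, -0.4, -0.2, 0.
f(u) = 4u³ - u² + u - 1: f₀=-7, f₁=-4.488, f₂=-2.824, f₃=-1.816, f₄=-1.272, f₅=-1.
(h/2)·[f₀ + 2f₁ + 2f₂ + 2f₃ + 2f₄ + f₅] = 0.1·(-28.8) = -2.88.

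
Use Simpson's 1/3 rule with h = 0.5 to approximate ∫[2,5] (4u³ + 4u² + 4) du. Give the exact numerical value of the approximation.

777

h = (5 − 2)/6 = 0.5.
Nodes u₀,…,u₆ = 2, 2.5, 3, 3.5, 4, 4.5, 5.
f(u) = 4u³ + 4u² + 4: f₀=52, f₁=91.5, f₂=148, f₃=224.5, f₄=324, f₅=449.5, f₆=604.
(h/3)·[f₀ + 4f₁ + 2f₂ + 4f₃ + 2f₄ + 4f₅ + f₆] = 0.166667·(4662) = 777.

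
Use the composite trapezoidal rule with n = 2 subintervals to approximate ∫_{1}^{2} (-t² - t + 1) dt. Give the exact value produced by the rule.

-2.875

h = (2 − 1)/2 = 0.5.
Nodes t₀,…,t₂ = 1, 1.5, 2.
f(t) = -t² - t + 1: f₀=-1, f₁=-2.75, f₂=-5.
(h/2)·[f₀ + 2f₁ + f₂] = 0.25·(-11.5) = -2.875.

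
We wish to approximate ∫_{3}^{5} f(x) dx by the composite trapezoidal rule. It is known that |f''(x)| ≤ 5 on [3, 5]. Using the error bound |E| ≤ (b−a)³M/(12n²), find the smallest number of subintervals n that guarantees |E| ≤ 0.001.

58

Need 40/(12n²) ≤ 0.001.
n² ≥ 40/(12·0.001) = 3333.33 ⇒ n ≥ 57.7350, so the smallest n is 58.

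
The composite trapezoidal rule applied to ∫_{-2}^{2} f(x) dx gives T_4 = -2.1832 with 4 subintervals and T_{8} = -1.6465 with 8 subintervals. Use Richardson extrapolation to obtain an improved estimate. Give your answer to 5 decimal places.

R = (4·T_{8} − T_4) / 3 = (4·(-1.6465) − (-2.1832))/3 = (-4.4028)/3 = -1.46760.

-1.46760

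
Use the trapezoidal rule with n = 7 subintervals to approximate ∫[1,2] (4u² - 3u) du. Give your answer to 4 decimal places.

4.8469

h = (2 − 1)/7 = 0.142857.
Nodes u₀,…,u₇ = 1, 1.142857, 1.285714, 1.428571, 1.571429, 1.714286, 1.857143, 2.
f(u) = 4u² - 3u: f₀=1, f₁=1.795918, f₂=2.755102, f₃=3.877551, f₄=5.163265, f₅=6.612245, f₆=8.224490, f₇=10.
(h/2)·[f₀ + 2f₁ + 2f₂ + 2f₃ + 2f₄ + 2f₅ + 2f₆ + f₇] = 0.071429·(67.857143) = 4.8469.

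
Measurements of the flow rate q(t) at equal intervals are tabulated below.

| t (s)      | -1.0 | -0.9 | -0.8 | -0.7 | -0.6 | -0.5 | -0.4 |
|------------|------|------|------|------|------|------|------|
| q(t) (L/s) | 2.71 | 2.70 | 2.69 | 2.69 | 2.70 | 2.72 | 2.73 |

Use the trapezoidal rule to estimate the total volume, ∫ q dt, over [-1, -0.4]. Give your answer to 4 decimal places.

h = 0.1, n = 6.
(h/2)·[y₀ + 2y₁ + 2y₂ + 2y₃ + 2y₄ + 2y₅ + y₆] = 0.05·(32.44) = 1.6220.

1.6220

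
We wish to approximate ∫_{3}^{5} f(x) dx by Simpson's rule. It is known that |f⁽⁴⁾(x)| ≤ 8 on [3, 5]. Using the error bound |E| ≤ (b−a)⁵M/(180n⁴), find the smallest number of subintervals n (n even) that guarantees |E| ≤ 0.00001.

Need 256/(180n⁴) ≤ 0.00001.
n⁴ ≥ 256/(180·0.00001) = 142222 ⇒ n ≥ 19.4197, so the smallest even n is 20. (n must be even for Simpson's rule.)

20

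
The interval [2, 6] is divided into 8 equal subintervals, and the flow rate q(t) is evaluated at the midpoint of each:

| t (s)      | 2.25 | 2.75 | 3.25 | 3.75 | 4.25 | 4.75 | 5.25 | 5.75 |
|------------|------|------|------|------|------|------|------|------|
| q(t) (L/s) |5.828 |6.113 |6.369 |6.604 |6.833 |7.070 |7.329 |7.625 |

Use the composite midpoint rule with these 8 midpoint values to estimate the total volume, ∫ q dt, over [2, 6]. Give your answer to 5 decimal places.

26.88550

h = 0.5, n = 8.
h·[y(m₁) + y(m₂) + y(m₃) + y(m₄) + y(m₅) + y(m₆) + y(m₇) + y(m₈)] = 0.5·(53.771) = 26.88550.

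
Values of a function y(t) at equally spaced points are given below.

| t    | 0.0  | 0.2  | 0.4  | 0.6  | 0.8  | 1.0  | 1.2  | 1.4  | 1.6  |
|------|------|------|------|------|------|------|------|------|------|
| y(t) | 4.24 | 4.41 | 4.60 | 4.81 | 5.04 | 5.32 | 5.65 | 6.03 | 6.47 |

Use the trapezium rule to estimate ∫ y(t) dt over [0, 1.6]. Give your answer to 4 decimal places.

8.2430

h = 0.2, n = 8.
(h/2)·[y₀ + 2y₁ + 2y₂ + 2y₃ + 2y₄ + 2y₅ + 2y₆ + 2y₇ + y₈] = 0.1·(82.43) = 8.2430.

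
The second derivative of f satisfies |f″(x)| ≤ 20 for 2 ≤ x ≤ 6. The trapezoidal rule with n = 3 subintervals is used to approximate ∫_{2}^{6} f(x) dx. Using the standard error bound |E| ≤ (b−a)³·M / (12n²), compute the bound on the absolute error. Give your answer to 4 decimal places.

|E| ≤ (4)³·20 / (12·3²) = 1280/108 = 11.8519.

11.8519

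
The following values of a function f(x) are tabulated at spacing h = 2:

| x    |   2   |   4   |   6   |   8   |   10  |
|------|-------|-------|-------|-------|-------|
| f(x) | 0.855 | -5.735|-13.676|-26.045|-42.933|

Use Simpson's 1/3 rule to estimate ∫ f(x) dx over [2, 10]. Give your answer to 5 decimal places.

-131.03333

h = 2, n = 4.
(h/3)·[y₀ + 4y₁ + 2y₂ + 4y₃ + y₄] = 0.666667·(-196.550) = -131.03333.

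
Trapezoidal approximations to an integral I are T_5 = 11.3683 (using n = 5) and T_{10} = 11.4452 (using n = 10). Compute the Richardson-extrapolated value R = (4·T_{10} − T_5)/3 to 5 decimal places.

R = (4·T_{10} − T_5) / 3 = (4·11.4452 − 11.3683)/3 = (34.4125)/3 = 11.47083.

11.47083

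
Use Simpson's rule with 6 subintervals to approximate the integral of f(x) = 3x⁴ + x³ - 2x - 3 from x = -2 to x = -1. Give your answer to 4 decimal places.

h = (-1 − (-2))/6 = 0.166667.
Nodes x₀,…,x₆ = -2, -1.833333, -1.666667, -1.5, -1.333333, -1.166667, -1.
f(x) = 3x⁴ + x³ - 2x - 3: f₀=41, f₁=28.395833, f₂=18.851852, f₃=11.8125, f₄=6.777778, f₅=3.303241, f₆=1.
(h/3)·[f₀ + 4f₁ + 2f₂ + 4f₃ + 2f₄ + 4f₅ + f₆] = 0.055556·(267.305556) = 14.8503.

14.8503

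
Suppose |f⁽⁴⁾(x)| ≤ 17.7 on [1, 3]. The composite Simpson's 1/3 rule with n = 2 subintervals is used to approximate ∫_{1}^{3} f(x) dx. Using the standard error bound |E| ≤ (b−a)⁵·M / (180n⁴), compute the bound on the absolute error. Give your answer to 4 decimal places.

0.1967

|E| ≤ (2)⁵·17.7 / (180·2⁴) = 566.4/2880 = 0.1967.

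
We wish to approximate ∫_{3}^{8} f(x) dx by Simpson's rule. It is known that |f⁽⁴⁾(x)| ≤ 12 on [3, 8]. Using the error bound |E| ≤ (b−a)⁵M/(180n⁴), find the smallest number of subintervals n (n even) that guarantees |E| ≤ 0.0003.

30

Need 37500/(180n⁴) ≤ 0.0003.
n⁴ ≥ 37500/(180·0.0003) = 694444 ⇒ n ≥ 28.8675, so the smallest even n is 30. (n must be even for Simpson's rule.)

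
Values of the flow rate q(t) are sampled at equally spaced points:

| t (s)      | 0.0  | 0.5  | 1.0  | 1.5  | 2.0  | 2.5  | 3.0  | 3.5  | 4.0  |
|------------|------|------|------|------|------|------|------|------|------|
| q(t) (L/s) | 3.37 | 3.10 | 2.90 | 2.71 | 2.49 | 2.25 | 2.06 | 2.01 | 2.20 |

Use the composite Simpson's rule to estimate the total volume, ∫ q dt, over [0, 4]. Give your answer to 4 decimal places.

10.1250

h = 0.5, n = 8.
(h/3)·[y₀ + 4y₁ + 2y₂ + 4y₃ + 2y₄ + 4y₅ + 2y₆ + 4y₇ + y₈] = 0.166667·(60.75) = 10.1250.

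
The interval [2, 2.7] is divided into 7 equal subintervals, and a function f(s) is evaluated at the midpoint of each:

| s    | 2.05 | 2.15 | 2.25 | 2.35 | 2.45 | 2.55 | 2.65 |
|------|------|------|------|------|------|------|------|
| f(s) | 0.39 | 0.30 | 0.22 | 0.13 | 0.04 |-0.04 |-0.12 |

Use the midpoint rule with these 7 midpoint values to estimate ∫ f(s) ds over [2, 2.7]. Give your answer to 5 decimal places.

h = 0.1, n = 7.
h·[y(m₁) + y(m₂) + y(m₃) + y(m₄) + y(m₅) + y(m₆) + y(m₇)] = 0.1·(0.92) = 0.09200.

0.09200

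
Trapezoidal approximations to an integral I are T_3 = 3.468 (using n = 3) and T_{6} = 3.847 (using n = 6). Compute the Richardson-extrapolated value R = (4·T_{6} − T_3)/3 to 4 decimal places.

3.9733

R = (4·T_{6} − T_3) / 3 = (4·3.847 − 3.468)/3 = (11.920)/3 = 3.9733.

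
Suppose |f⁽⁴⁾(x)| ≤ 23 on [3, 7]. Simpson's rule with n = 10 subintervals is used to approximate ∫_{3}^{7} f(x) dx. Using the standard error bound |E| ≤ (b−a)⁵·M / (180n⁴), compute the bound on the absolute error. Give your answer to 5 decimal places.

0.01308

|E| ≤ (4)⁵·23 / (180·10⁴) = 23552/1800000 = 0.01308.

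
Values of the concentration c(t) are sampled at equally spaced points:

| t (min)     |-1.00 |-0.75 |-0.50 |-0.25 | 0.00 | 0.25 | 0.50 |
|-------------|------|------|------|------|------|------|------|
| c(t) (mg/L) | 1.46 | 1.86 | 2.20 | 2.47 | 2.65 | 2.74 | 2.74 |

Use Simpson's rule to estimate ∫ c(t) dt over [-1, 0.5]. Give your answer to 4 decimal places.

h = 0.25, n = 6.
(h/3)·[y₀ + 4y₁ + 2y₂ + 4y₃ + 2y₄ + 4y₅ + y₆] = 0.083333·(42.18) = 3.5150.

3.5150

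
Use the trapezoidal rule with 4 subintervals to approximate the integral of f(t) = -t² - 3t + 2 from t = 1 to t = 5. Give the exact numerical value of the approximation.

h = (5 − 1)/4 = 1.
Nodes t₀,…,t₄ = 1, 2, 3, 4, 5.
f(t) = -t² - 3t + 2: f₀=-2, f₁=-8, f₂=-16, f₃=-26, f₄=-38.
(h/2)·[f₀ + 2f₁ + 2f₂ + 2f₃ + f₄] = 0.5·(-140) = -70.

-70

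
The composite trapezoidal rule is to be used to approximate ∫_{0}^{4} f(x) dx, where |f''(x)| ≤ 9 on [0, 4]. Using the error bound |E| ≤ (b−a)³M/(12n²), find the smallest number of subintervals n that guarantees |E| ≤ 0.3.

Need 576/(12n²) ≤ 0.3.
n² ≥ 576/(12·0.3) = 160 ⇒ n ≥ 12.6491, so the smallest n is 13.

13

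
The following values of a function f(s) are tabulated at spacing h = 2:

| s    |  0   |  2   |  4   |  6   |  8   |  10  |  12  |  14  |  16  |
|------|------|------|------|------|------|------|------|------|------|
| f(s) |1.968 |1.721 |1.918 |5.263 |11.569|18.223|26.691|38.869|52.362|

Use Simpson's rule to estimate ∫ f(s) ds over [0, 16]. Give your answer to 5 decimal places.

260.66000

h = 2, n = 8.
(h/3)·[y₀ + 4y₁ + 2y₂ + 4y₃ + 2y₄ + 4y₅ + 2y₆ + 4y₇ + y₈] = 0.666667·(390.990) = 260.66000.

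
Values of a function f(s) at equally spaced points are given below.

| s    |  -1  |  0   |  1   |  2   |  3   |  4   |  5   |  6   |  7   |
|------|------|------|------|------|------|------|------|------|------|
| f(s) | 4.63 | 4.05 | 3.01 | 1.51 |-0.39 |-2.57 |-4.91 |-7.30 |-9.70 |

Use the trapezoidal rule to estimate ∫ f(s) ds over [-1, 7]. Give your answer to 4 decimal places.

h = 1, n = 8.
(h/2)·[y₀ + 2y₁ + 2y₂ + 2y₃ + 2y₄ + 2y₅ + 2y₆ + 2y₇ + y₈] = 0.5·(-18.27) = -9.1350.

-9.1350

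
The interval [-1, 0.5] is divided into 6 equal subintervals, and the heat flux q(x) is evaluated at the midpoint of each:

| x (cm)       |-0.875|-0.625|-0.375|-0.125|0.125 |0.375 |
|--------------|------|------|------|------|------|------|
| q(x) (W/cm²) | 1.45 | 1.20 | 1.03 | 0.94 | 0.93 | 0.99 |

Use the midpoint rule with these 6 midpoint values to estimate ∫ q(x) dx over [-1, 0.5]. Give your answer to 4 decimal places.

1.6350

h = 0.25, n = 6.
h·[y(m₁) + y(m₂) + y(m₃) + y(m₄) + y(m₅) + y(m₆)] = 0.25·(6.54) = 1.6350.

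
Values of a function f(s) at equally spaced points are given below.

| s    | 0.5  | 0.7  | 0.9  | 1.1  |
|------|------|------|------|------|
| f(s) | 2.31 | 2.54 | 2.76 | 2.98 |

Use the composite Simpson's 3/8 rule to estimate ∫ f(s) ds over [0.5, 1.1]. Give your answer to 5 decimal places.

h = 0.2, n = 3.
(3h/8)·[y₀ + 3y₁ + 3y₂ + y₃] = 0.075·(21.19) = 1.58925.

1.58925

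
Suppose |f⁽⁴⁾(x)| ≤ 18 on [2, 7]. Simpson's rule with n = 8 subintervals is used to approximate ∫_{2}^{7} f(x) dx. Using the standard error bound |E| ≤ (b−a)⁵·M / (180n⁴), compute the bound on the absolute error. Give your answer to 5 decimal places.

0.07629

|E| ≤ (5)⁵·18 / (180·8⁴) = 56250/737280 = 0.07629.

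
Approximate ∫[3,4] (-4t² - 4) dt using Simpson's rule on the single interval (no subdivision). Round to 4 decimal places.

S = (b−a)/6 · [f(3) + 4f(3.5) + f(4)] = 0.166667·[(-40) + 4·(-53) + (-68)] = -53.3333.

-53.3333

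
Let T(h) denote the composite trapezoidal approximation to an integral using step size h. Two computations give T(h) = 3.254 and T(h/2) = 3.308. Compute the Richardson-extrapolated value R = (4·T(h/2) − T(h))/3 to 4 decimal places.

3.3260

R = (4·T(h/2) − T(h)) / 3 = (4·3.308 − 3.254)/3 = (9.978)/3 = 3.3260.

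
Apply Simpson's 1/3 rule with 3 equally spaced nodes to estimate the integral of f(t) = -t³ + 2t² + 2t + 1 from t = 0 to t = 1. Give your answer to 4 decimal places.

2.4167

h = (1 − 0)/2 = 0.5.
Nodes t₀,…,t₂ = 0, 0.5, 1.
f(t) = -t³ + 2t² + 2t + 1: f₀=1, f₁=2.375, f₂=4.
(h/3)·[f₀ + 4f₁ + f₂] = 0.166667·(14.5) = 2.4167.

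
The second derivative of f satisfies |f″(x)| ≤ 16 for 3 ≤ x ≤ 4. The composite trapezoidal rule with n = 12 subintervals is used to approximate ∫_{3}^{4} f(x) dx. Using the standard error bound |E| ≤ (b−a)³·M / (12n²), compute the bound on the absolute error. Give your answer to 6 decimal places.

|E| ≤ (1)³·16 / (12·12²) = 16/1728 = 0.009259.

0.009259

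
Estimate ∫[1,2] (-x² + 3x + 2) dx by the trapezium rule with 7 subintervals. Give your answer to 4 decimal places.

4.1633

h = (2 − 1)/7 = 0.142857.
Nodes x₀,…,x₇ = 1, 1.142857, 1.285714, 1.428571, 1.571429, 1.714286, 1.857143, 2.
f(x) = -x² + 3x + 2: f₀=4, f₁=4.122449, f₂=4.204082, f₃=4.244898, f₄=4.244898, f₅=4.204082, f₆=4.122449, f₇=4.
(h/2)·[f₀ + 2f₁ + 2f₂ + 2f₃ + 2f₄ + 2f₅ + 2f₆ + f₇] = 0.071429·(58.285714) = 4.1633.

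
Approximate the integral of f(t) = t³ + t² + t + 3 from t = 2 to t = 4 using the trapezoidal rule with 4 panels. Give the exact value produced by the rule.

h = (4 − 2)/4 = 0.5.
Nodes t₀,…,t₄ = 2, 2.5, 3, 3.5, 4.
f(t) = t³ + t² + t + 3: f₀=17, f₁=27.375, f₂=42, f₃=61.625, f₄=87.
(h/2)·[f₀ + 2f₁ + 2f₂ + 2f₃ + f₄] = 0.25·(366) = 91.5.

91.5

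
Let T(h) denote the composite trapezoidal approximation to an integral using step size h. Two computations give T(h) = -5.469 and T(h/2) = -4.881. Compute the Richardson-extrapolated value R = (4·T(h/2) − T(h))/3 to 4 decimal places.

-4.6850

R = (4·T(h/2) − T(h)) / 3 = (4·(-4.881) − (-5.469))/3 = (-14.055)/3 = -4.6850.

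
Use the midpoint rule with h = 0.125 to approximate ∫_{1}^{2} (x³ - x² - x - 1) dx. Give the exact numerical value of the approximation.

-1.087890625

h = (2 − 1)/8 = 0.125.
Midpoints m₁,…,m₈ = 1.0625, 1.1875, 1.3125, 1.4375, 1.5625, 1.6875, 1.8125, 1.9375.
f(m₁)=-1.991943359375, f(m₂)=-1.923095703125, f(m₃)=-1.774169921875, f(m₄)=-1.533447265625, f(m₅)=-1.189208984375, f(m₆)=-0.729736328125, f(m₇)=-0.143310546875, f(m₈)=0.581787109375.
h·[f(m₁) + f(m₂) + f(m₃) + f(m₄) + f(m₅) + f(m₆) + f(m₇) + f(m₈)] = 0.125·(-8.703125) = -1.087890625.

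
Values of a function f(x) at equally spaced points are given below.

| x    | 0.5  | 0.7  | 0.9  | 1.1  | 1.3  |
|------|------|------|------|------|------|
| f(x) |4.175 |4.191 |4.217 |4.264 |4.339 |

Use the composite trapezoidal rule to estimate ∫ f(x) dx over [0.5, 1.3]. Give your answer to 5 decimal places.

h = 0.2, n = 4.
(h/2)·[y₀ + 2y₁ + 2y₂ + 2y₃ + y₄] = 0.1·(33.858) = 3.38580.

3.38580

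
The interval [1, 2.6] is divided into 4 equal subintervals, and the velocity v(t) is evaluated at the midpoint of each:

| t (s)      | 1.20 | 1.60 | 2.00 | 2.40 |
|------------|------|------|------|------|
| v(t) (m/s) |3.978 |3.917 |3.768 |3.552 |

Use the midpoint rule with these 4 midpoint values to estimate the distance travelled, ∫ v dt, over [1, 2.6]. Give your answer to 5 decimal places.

6.08600

h = 0.4, n = 4.
h·[y(m₁) + y(m₂) + y(m₃) + y(m₄)] = 0.4·(15.215) = 6.08600.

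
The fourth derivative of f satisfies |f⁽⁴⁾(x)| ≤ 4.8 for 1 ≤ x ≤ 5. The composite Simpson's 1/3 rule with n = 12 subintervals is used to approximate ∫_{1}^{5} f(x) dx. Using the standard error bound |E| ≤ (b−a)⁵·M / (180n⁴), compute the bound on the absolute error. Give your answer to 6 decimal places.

|E| ≤ (4)⁵·4.8 / (180·12⁴) = 4915.2/3732480 = 0.001317.

0.001317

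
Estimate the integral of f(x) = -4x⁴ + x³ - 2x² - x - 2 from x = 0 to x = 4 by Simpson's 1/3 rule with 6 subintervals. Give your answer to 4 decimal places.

-814.2881

h = (4 − 0)/6 = 0.666667.
Nodes x₀,…,x₆ = 0, 0.666667, 1.333333, 2, 2.666667, 3.333333, 4.
f(x) = -4x⁴ + x³ - 2x² - x - 2: f₀=-2, f₁=-4.049383, f₂=-17.160494, f₃=-68, f₄=-202.197531, f₅=-484.345679, f₆=-998.
(h/3)·[f₀ + 4f₁ + 2f₂ + 4f₃ + 2f₄ + 4f₅ + f₆] = 0.222222·(-3664.296296) = -814.2881.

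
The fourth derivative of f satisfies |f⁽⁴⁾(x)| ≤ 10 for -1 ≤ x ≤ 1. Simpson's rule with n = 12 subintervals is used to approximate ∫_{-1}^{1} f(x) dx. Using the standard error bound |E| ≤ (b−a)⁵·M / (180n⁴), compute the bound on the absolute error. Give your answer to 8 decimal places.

|E| ≤ (2)⁵·10 / (180·12⁴) = 320/3732480 = 0.00008573.

0.00008573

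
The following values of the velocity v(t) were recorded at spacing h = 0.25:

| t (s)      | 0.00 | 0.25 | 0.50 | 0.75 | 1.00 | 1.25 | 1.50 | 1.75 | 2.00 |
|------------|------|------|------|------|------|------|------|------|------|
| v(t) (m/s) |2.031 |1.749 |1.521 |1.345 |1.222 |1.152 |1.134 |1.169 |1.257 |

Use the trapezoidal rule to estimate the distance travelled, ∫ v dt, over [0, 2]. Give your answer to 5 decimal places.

h = 0.25, n = 8.
(h/2)·[y₀ + 2y₁ + 2y₂ + 2y₃ + 2y₄ + 2y₅ + 2y₆ + 2y₇ + y₈] = 0.125·(21.872) = 2.73400.

2.73400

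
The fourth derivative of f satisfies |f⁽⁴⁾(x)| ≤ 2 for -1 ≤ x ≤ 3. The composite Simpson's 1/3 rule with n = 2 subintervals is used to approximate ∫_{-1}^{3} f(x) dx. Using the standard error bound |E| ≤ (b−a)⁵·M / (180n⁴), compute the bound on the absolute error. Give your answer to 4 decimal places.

|E| ≤ (4)⁵·2 / (180·2⁴) = 2048/2880 = 0.7111.

0.7111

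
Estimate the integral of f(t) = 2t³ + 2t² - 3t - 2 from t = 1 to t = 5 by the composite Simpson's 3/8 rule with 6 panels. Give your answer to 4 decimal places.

h = (5 − 1)/6 = 0.666667.
Nodes t₀,…,t₆ = 1, 1.666667, 2.333333, 3, 3.666667, 4.333333, 5.
f(t) = 2t³ + 2t² - 3t - 2: f₀=-1, f₁=7.814815, f₂=27.296296, f₃=61, f₄=112.481481, f₅=185.296296, f₆=283.
(3h/8)·[f₀ + 3f₁ + 3f₂ + 2f₃ + 3f₄ + 3f₅ + f₆] = 0.25·(1402.666667) = 350.6667.

350.6667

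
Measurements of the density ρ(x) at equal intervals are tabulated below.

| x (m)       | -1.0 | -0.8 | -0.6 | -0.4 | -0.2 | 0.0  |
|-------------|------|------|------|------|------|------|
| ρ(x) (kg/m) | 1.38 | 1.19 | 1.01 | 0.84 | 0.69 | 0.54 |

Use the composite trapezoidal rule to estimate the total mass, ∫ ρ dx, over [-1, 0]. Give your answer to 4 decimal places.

h = 0.2, n = 5.
(h/2)·[y₀ + 2y₁ + 2y₂ + 2y₃ + 2y₄ + y₅] = 0.1·(9.38) = 0.9380.

0.9380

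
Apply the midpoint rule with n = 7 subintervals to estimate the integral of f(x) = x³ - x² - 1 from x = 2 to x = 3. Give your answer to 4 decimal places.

8.9056

h = (3 − 2)/7 = 0.142857.
Midpoints m₁,…,m₇ = 2.071429, 2.214286, 2.357143, 2.5, 2.642857, 2.785714, 2.928571.
f(m₁)=3.597303, f(m₂)=4.953717, f(m₃)=6.540452, f(m₄)=8.375, f(m₅)=10.474854, f(m₆)=12.857507, f(m₇)=15.540452.
h·[f(m₁) + f(m₂) + f(m₃) + f(m₄) + f(m₅) + f(m₆) + f(m₇)] = 0.142857·(62.339286) = 8.9056.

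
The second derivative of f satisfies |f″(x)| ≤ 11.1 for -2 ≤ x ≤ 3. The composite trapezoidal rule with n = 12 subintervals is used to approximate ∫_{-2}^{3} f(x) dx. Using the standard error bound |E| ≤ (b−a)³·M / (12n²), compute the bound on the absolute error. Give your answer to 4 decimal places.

0.8030

|E| ≤ (5)³·11.1 / (12·12²) = 1387.5/1728 = 0.8030.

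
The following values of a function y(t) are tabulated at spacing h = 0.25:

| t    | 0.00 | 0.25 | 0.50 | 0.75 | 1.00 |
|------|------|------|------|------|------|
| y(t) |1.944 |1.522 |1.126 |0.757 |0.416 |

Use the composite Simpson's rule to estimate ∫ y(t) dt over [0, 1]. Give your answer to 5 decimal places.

h = 0.25, n = 4.
(h/3)·[y₀ + 4y₁ + 2y₂ + 4y₃ + y₄] = 0.083333·(13.728) = 1.14400.

1.14400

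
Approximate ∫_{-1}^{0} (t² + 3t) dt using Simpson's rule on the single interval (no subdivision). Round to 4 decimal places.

S = (b−a)/6 · [f(-1) + 4f(-0.5) + f(0)] = 0.166667·[(-2) + 4·(-1.25) + 0] = -1.1667.

-1.1667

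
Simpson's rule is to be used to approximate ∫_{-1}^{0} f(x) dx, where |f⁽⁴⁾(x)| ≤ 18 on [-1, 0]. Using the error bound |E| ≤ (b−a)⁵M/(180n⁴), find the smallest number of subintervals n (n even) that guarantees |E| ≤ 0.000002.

16

Need 18/(180n⁴) ≤ 0.000002.
n⁴ ≥ 18/(180·0.000002) = 50000 ⇒ n ≥ 14.9535, so the smallest even n is 16. (n must be even for Simpson's rule.)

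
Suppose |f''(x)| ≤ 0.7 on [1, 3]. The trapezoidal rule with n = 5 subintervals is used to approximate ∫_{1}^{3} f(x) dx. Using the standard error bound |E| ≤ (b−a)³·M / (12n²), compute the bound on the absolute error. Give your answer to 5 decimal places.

0.01867

|E| ≤ (2)³·0.7 / (12·5²) = 5.6/300 = 0.01867.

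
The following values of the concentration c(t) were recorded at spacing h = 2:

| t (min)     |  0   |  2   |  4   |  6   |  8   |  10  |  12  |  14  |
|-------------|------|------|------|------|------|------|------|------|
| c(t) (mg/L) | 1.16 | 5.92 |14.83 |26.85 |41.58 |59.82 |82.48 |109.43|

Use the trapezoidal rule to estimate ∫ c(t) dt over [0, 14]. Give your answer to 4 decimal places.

h = 2, n = 7.
(h/2)·[y₀ + 2y₁ + 2y₂ + 2y₃ + 2y₄ + 2y₅ + 2y₆ + y₇] = 1·(573.55) = 573.5500.

573.5500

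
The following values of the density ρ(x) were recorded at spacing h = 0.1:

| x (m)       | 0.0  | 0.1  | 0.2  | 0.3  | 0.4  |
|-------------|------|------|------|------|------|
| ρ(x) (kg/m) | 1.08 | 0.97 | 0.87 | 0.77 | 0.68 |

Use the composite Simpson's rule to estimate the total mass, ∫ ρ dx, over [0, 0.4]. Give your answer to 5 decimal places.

h = 0.1, n = 4.
(h/3)·[y₀ + 4y₁ + 2y₂ + 4y₃ + y₄] = 0.033333·(10.46) = 0.34867.

0.34867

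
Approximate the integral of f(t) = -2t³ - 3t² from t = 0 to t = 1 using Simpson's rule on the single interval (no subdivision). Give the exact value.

S = (b−a)/6 · [f(0) + 4f(0.5) + f(1)] = 0.166667·[0 + 4·(-1) + (-5)] = -1.5.

-1.5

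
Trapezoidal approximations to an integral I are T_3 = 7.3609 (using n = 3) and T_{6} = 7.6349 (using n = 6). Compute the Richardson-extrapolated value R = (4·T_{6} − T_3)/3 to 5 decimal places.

7.72623

R = (4·T_{6} − T_3) / 3 = (4·7.6349 − 7.3609)/3 = (23.1787)/3 = 7.72623.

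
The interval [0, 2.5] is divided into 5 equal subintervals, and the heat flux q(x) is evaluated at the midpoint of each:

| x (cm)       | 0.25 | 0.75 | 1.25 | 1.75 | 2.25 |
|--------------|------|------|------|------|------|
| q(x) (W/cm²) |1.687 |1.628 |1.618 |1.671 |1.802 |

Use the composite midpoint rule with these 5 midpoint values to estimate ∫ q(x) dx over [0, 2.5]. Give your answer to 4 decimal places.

4.2030

h = 0.5, n = 5.
h·[y(m₁) + y(m₂) + y(m₃) + y(m₄) + y(m₅)] = 0.5·(8.406) = 4.2030.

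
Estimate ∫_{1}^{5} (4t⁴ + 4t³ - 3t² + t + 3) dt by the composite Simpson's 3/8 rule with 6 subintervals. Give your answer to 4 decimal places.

3024.1481

h = (5 − 1)/6 = 0.666667.
Nodes t₀,…,t₆ = 1, 1.666667, 2.333333, 3, 3.666667, 4.333333, 5.
f(t) = 4t⁴ + 4t³ - 3t² + t + 3: f₀=9, f₁=45.716049, f₂=158.382716, f₃=411, f₄=886.530864, f₅=1686.901235, f₆=2933.
(3h/8)·[f₀ + 3f₁ + 3f₂ + 2f₃ + 3f₄ + 3f₅ + f₆] = 0.25·(12096.592593) = 3024.1481.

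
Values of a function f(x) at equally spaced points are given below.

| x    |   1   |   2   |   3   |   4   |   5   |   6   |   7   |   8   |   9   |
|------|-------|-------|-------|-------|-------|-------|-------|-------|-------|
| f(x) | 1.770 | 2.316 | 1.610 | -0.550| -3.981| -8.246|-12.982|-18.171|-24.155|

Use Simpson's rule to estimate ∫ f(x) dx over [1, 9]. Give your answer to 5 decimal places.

h = 1, n = 8.
(h/3)·[y₀ + 4y₁ + 2y₂ + 4y₃ + 2y₄ + 4y₅ + 2y₆ + 4y₇ + y₈] = 0.333333·(-151.695) = -50.56500.

-50.56500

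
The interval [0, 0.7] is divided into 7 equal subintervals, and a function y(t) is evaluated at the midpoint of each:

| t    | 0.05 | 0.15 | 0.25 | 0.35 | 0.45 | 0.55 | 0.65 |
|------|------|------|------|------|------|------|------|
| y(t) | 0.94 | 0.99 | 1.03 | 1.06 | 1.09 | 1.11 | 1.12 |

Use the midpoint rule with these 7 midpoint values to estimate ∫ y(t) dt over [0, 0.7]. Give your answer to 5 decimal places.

0.73400

h = 0.1, n = 7.
h·[y(m₁) + y(m₂) + y(m₃) + y(m₄) + y(m₅) + y(m₆) + y(m₇)] = 0.1·(7.34) = 0.73400.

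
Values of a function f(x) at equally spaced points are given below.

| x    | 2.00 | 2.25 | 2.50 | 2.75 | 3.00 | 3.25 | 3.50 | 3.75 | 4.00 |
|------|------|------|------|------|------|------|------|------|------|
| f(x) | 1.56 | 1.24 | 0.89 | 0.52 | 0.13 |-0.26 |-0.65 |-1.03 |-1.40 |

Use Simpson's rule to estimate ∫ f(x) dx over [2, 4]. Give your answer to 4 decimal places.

0.2317

h = 0.25, n = 8.
(h/3)·[y₀ + 4y₁ + 2y₂ + 4y₃ + 2y₄ + 4y₅ + 2y₆ + 4y₇ + y₈] = 0.083333·(2.78) = 0.2317.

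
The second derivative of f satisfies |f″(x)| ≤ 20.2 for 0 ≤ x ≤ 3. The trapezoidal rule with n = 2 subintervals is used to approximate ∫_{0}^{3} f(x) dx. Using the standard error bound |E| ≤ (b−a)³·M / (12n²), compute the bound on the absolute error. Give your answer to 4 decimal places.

|E| ≤ (3)³·20.2 / (12·2²) = 545.4/48 = 11.3625.

11.3625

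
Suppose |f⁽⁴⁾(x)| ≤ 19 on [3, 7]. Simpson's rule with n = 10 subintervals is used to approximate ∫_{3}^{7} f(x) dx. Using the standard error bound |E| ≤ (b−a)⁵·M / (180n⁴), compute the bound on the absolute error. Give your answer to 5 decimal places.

|E| ≤ (4)⁵·19 / (180·10⁴) = 19456/1800000 = 0.01081.

0.01081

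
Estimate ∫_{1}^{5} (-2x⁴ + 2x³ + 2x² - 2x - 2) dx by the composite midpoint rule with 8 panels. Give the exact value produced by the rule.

h = (5 − 1)/8 = 0.5.
Midpoints m₁,…,m₈ = 1.25, 1.75, 2.25, 2.75, 3.25, 3.75, 4.25, 4.75.
f(m₁)=-2.3515625, f(m₂)=-7.4140625, f(m₃)=-24.8515625, f(m₄)=-65.1640625, f(m₅)=-141.8515625, f(m₆)=-271.4140625, f(m₇)=-473.3515625, f(m₈)=-770.1640625.
h·[f(m₁) + f(m₂) + f(m₃) + f(m₄) + f(m₅) + f(m₆) + f(m₇) + f(m₈)] = 0.5·(-1756.5625) = -878.28125.

-878.28125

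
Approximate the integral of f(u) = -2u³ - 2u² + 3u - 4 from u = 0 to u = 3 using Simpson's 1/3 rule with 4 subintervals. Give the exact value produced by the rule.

-57

h = (3 − 0)/4 = 0.75.
Nodes u₀,…,u₄ = 0, 0.75, 1.5, 2.25, 3.
f(u) = -2u³ - 2u² + 3u - 4: f₀=-4, f₁=-3.71875, f₂=-10.75, f₃=-30.15625, f₄=-67.
(h/3)·[f₀ + 4f₁ + 2f₂ + 4f₃ + f₄] = 0.25·(-228) = -57.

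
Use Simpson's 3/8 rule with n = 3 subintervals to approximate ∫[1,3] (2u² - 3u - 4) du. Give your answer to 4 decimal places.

-2.6667

h = (3 − 1)/3 = 0.666667.
Nodes u₀,…,u₃ = 1, 1.666667, 2.333333, 3.
f(u) = 2u² - 3u - 4: f₀=-5, f₁=-3.444444, f₂=-0.111111, f₃=5.
(3h/8)·[f₀ + 3f₁ + 3f₂ + f₃] = 0.25·(-10.666667) = -2.6667.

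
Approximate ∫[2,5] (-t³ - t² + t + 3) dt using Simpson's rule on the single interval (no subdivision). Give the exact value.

S = (b−a)/6 · [f(2) + 4f(3.5) + f(5)] = 0.5·[(-7) + 4·(-48.625) + (-142)] = -171.75.

-171.75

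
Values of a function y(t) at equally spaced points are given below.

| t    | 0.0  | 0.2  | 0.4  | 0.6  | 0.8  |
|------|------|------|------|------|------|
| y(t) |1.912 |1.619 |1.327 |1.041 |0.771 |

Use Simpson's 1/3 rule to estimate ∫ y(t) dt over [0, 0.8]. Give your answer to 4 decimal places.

h = 0.2, n = 4.
(h/3)·[y₀ + 4y₁ + 2y₂ + 4y₃ + y₄] = 0.066667·(15.977) = 1.0651.

1.0651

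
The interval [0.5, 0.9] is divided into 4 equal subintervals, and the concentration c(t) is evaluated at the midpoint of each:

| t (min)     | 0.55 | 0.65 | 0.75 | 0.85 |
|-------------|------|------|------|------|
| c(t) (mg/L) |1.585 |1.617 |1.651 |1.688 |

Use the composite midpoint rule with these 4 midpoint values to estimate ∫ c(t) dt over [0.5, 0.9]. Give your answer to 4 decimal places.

0.6541

h = 0.1, n = 4.
h·[y(m₁) + y(m₂) + y(m₃) + y(m₄)] = 0.1·(6.541) = 0.6541.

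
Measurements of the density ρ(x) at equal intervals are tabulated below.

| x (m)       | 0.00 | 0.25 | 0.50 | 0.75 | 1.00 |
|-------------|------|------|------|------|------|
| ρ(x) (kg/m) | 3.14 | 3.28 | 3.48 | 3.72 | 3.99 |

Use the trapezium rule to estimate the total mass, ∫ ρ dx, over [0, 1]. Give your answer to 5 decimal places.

h = 0.25, n = 4.
(h/2)·[y₀ + 2y₁ + 2y₂ + 2y₃ + y₄] = 0.125·(28.09) = 3.51125.

3.51125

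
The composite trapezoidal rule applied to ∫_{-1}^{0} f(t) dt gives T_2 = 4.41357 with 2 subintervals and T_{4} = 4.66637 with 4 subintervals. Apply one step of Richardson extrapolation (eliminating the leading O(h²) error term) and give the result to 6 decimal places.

4.750637

R = (4·T_{4} − T_2) / 3 = (4·4.66637 − 4.41357)/3 = (14.25191)/3 = 4.750637.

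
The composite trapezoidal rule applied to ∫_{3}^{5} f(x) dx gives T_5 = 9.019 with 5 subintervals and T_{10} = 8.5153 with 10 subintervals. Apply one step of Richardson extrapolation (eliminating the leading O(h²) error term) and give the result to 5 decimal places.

R = (4·T_{10} − T_5) / 3 = (4·8.5153 − 9.019)/3 = (25.0422)/3 = 8.34740.

8.34740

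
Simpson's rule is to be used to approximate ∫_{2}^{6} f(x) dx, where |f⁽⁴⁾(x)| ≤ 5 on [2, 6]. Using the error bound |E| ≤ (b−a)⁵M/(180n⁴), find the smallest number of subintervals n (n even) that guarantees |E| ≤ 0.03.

Need 5120/(180n⁴) ≤ 0.03.
n⁴ ≥ 5120/(180·0.03) = 948.148 ⇒ n ≥ 5.5491, so the smallest even n is 6. (n must be even for Simpson's rule.)

6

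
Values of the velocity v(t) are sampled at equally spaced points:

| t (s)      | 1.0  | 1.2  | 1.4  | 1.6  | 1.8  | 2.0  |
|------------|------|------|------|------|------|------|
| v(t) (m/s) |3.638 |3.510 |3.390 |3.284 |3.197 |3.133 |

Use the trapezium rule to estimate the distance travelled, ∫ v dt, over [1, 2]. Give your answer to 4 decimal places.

h = 0.2, n = 5.
(h/2)·[y₀ + 2y₁ + 2y₂ + 2y₃ + 2y₄ + y₅] = 0.1·(33.533) = 3.3533.

3.3533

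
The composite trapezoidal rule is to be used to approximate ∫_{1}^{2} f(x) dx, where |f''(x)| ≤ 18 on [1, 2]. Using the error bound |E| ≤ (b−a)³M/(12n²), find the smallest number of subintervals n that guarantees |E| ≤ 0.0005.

55

Need 18/(12n²) ≤ 0.0005.
n² ≥ 18/(12·0.0005) = 3000 ⇒ n ≥ 54.7723, so the smallest n is 55.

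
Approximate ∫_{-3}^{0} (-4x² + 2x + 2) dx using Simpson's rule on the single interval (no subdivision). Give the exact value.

S = (b−a)/6 · [f(-3) + 4f(-1.5) + f(0)] = 0.5·[(-40) + 4·(-10) + 2] = -39.

-39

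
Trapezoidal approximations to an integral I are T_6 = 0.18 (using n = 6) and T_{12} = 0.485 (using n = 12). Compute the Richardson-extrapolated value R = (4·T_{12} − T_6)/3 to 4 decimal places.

0.5867

R = (4·T_{12} − T_6) / 3 = (4·0.485 − 0.18)/3 = (1.760)/3 = 0.5867.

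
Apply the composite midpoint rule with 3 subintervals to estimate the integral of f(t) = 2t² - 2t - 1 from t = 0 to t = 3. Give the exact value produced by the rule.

h = (3 − 0)/3 = 1.
Midpoints m₁,…,m₃ = 0.5, 1.5, 2.5.
f(m₁)=-1.5, f(m₂)=0.5, f(m₃)=6.5.
h·[f(m₁) + f(m₂) + f(m₃)] = 1·(5.5) = 5.5.

5.5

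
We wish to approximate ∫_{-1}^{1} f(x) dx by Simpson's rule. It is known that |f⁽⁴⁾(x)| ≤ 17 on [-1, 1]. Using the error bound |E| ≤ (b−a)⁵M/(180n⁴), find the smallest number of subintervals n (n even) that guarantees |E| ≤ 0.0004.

10

Need 544/(180n⁴) ≤ 0.0004.
n⁴ ≥ 544/(180·0.0004) = 7555.56 ⇒ n ≥ 9.3232, so the smallest even n is 10. (n must be even for Simpson's rule.)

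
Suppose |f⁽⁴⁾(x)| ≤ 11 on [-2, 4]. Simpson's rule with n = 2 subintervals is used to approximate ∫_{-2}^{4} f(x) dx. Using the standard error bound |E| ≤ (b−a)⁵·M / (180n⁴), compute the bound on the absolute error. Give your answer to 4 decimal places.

|E| ≤ (6)⁵·11 / (180·2⁴) = 85536/2880 = 29.7000.

29.7000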